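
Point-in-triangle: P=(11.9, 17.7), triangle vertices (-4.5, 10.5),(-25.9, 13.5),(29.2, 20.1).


Cross products: AB x AP = -203.28, BC x BP = -18.06, CA x CP = -85.2
All same sign? yes

Yes, inside


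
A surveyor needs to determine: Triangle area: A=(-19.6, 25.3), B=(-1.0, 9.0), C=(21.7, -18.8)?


Area = |x_A(y_B-y_C) + x_B(y_C-y_A) + x_C(y_A-y_B)|/2
= |(-544.88) + 44.1 + 353.71|/2
= 147.07/2 = 73.535

73.535


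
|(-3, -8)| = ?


|u| = sqrt((-3)^2 + (-8)^2) = sqrt(73) = 8.544

8.544


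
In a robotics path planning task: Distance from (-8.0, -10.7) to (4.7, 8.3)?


dx=12.7, dy=19
d^2 = 12.7^2 + 19^2 = 522.29
d = sqrt(522.29) = 22.8537

22.8537


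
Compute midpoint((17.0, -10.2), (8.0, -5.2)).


M = ((17+8)/2, ((-10.2)+(-5.2))/2)
= (12.5, -7.7)

(12.5, -7.7)


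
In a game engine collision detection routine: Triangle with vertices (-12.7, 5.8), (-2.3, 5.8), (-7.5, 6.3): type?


Side lengths squared: AB^2=108.16, BC^2=27.29, CA^2=27.29
Sorted: [27.29, 27.29, 108.16]
By sides: Isosceles, By angles: Obtuse

Isosceles, Obtuse


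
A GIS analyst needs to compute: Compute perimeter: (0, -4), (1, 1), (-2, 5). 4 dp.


Sides: (0, -4)->(1, 1): sqrt(26) = 5.09902, (1, 1)->(-2, 5): sqrt(25) = 5, (-2, 5)->(0, -4): sqrt(85) = 9.219544
Sum = 19.318564
Perimeter = 19.3186

19.3186


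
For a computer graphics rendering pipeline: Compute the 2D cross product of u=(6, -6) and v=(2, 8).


u x v = u_x*v_y - u_y*v_x = 6*8 - (-6)*2
= 48 - (-12) = 60

60


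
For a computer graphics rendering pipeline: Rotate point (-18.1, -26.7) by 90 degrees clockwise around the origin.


90° CW: (x,y) -> (y, -x)
(-18.1,-26.7) -> (-26.7, 18.1)

(-26.7, 18.1)


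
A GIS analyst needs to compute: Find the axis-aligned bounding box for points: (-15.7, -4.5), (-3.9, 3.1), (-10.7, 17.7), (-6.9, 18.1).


x range: [-15.7, -3.9]
y range: [-4.5, 18.1]
Bounding box: (-15.7,-4.5) to (-3.9,18.1)

(-15.7,-4.5) to (-3.9,18.1)


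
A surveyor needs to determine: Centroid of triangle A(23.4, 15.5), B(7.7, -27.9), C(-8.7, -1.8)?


Centroid = ((x_A+x_B+x_C)/3, (y_A+y_B+y_C)/3)
= ((23.4+7.7+(-8.7))/3, (15.5+(-27.9)+(-1.8))/3)
= (7.4667, -4.7333)

(7.4667, -4.7333)


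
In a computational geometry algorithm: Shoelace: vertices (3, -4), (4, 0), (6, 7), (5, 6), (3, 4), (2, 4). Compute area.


Shoelace sum: (3*0 - 4*(-4)) + (4*7 - 6*0) + (6*6 - 5*7) + (5*4 - 3*6) + (3*4 - 2*4) + (2*(-4) - 3*4)
= 31
Area = |31|/2 = 15.5

15.5


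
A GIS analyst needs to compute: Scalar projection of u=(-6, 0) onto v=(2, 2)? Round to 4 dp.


u.v = -12, |v| = sqrt(8) = 2.8284
Scalar projection = u.v / |v| = -12 / sqrt(8) = -4.2426

-4.2426


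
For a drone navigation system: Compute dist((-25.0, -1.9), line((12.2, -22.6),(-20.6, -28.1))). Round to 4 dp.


|cross product| = 883.56
|line direction| = sqrt(1106.09) = 33.2579
Distance = 883.56/sqrt(1106.09) = 26.5669

26.5669


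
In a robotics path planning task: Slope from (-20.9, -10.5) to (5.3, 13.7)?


slope = (y2-y1)/(x2-x1) = (13.7-(-10.5))/(5.3-(-20.9)) = 24.2/26.2 = 0.9237

0.9237


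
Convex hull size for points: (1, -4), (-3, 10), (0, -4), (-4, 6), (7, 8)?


Convex hull vertices (CCW): (-4, 6), (0, -4), (1, -4), (7, 8), (-3, 10)
Count = 5

5


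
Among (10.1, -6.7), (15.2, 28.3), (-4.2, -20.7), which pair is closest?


d(P0,P1) = 35.3696, d(P0,P2) = 20.0122, d(P1,P2) = 52.7007
Closest: P0 and P2

Closest pair: (10.1, -6.7) and (-4.2, -20.7), distance = 20.0122


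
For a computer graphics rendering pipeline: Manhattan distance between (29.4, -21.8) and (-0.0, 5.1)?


|29.4-0| + |(-21.8)-5.1| = 29.4 + 26.9 = 56.3

56.3


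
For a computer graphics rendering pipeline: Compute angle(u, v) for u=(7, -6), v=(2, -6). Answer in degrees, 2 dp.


u.v = 50, |u| = sqrt(85) = 9.2195, |v| = sqrt(40) = 6.3246
cos(theta) = u.v/(|u||v|) = 50/sqrt(3400) = 0.857493
theta = acos(0.857493) = 30.96 degrees

30.96 degrees


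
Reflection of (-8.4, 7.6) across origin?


Reflection over origin: (x,y) -> (-x,-y)
(-8.4, 7.6) -> (8.4, -7.6)

(8.4, -7.6)


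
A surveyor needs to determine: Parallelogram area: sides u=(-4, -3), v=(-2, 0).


|u x v| = |(-4)*0 - (-3)*(-2)|
= |0 - 6| = 6

6


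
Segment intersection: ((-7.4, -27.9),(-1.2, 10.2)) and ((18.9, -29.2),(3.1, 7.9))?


Cross products: d1=955.19, d2=123.19, d3=-1010.09, d4=-178.09
d1*d2 < 0 and d3*d4 < 0? no

No, they don't intersect


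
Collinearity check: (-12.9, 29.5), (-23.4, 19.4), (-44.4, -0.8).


Cross product: ((-23.4)-(-12.9))*((-0.8)-29.5) - (19.4-29.5)*((-44.4)-(-12.9))
= 0

Yes, collinear


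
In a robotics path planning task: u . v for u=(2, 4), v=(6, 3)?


u . v = u_x*v_x + u_y*v_y = 2*6 + 4*3
= 12 + 12 = 24

24


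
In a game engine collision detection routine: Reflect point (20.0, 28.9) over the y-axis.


Reflection over y-axis: (x,y) -> (-x,y)
(20, 28.9) -> (-20, 28.9)

(-20, 28.9)


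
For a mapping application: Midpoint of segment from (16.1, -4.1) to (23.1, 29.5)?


M = ((16.1+23.1)/2, ((-4.1)+29.5)/2)
= (19.6, 12.7)

(19.6, 12.7)


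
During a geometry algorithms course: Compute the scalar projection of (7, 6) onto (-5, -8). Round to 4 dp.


u.v = -83, |v| = sqrt(89) = 9.434
Scalar projection = u.v / |v| = -83 / sqrt(89) = -8.798

-8.798


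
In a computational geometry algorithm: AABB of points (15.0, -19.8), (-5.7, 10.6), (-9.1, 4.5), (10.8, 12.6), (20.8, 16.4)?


x range: [-9.1, 20.8]
y range: [-19.8, 16.4]
Bounding box: (-9.1,-19.8) to (20.8,16.4)

(-9.1,-19.8) to (20.8,16.4)


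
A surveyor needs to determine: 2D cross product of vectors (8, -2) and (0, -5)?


u x v = u_x*v_y - u_y*v_x = 8*(-5) - (-2)*0
= (-40) - 0 = -40

-40


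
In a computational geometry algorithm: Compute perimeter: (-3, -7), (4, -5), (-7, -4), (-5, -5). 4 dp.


Sides: (-3, -7)->(4, -5): sqrt(53) = 7.28011, (4, -5)->(-7, -4): sqrt(122) = 11.045361, (-7, -4)->(-5, -5): sqrt(5) = 2.236068, (-5, -5)->(-3, -7): sqrt(8) = 2.828427
Sum = 23.389966
Perimeter = 23.39

23.39


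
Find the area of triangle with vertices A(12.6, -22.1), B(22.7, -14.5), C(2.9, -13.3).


Area = |x_A(y_B-y_C) + x_B(y_C-y_A) + x_C(y_A-y_B)|/2
= |(-15.12) + 199.76 + (-22.04)|/2
= 162.6/2 = 81.3

81.3


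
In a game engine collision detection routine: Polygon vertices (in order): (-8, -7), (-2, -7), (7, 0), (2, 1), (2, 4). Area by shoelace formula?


Shoelace sum: ((-8)*(-7) - (-2)*(-7)) + ((-2)*0 - 7*(-7)) + (7*1 - 2*0) + (2*4 - 2*1) + (2*(-7) - (-8)*4)
= 122
Area = |122|/2 = 61

61


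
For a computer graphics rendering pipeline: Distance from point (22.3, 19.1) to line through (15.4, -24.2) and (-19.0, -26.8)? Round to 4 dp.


|cross product| = 1471.58
|line direction| = sqrt(1190.12) = 34.4981
Distance = 1471.58/sqrt(1190.12) = 42.6568

42.6568


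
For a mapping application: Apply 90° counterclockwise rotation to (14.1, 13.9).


90° CCW: (x,y) -> (-y, x)
(14.1,13.9) -> (-13.9, 14.1)

(-13.9, 14.1)


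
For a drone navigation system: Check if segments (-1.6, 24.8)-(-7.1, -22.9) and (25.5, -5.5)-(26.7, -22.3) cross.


Cross products: d1=-418.92, d2=-568.56, d3=1459.32, d4=1608.96
d1*d2 < 0 and d3*d4 < 0? no

No, they don't intersect


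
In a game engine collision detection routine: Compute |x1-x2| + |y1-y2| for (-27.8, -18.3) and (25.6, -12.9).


|(-27.8)-25.6| + |(-18.3)-(-12.9)| = 53.4 + 5.4 = 58.8

58.8


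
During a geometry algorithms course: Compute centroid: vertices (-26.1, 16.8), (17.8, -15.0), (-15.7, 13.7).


Centroid = ((x_A+x_B+x_C)/3, (y_A+y_B+y_C)/3)
= (((-26.1)+17.8+(-15.7))/3, (16.8+(-15)+13.7)/3)
= (-8, 5.1667)

(-8, 5.1667)


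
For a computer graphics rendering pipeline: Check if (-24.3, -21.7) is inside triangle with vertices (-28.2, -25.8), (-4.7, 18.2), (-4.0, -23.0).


Cross products: AB x AP = -75.25, BC x BP = -835.45, CA x CP = -88.3
All same sign? yes

Yes, inside


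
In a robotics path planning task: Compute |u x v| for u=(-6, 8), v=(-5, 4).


|u x v| = |(-6)*4 - 8*(-5)|
= |(-24) - (-40)| = 16

16


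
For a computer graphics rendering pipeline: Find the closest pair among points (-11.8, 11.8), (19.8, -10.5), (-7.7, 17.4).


d(P0,P1) = 38.6762, d(P0,P2) = 6.9405, d(P1,P2) = 39.1747
Closest: P0 and P2

Closest pair: (-11.8, 11.8) and (-7.7, 17.4), distance = 6.9405


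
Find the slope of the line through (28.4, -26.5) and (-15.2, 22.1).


slope = (y2-y1)/(x2-x1) = (22.1-(-26.5))/((-15.2)-28.4) = 48.6/(-43.6) = -1.1147

-1.1147


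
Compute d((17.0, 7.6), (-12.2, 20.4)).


dx=-29.2, dy=12.8
d^2 = (-29.2)^2 + 12.8^2 = 1016.48
d = sqrt(1016.48) = 31.8823

31.8823


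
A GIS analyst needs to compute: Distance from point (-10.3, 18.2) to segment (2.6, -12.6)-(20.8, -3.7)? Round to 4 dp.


Project P onto AB: t = 0.0958 (clamped to [0,1])
Closest point on segment: (4.3444, -11.747)
Distance: 33.3359

33.3359


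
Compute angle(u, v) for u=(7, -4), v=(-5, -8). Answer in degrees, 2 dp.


u.v = -3, |u| = sqrt(65) = 8.0623, |v| = sqrt(89) = 9.434
cos(theta) = u.v/(|u||v|) = -3/sqrt(5785) = -0.039443
theta = acos(-0.039443) = 92.26 degrees

92.26 degrees


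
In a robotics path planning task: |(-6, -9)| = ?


|u| = sqrt((-6)^2 + (-9)^2) = sqrt(117) = 10.8167

10.8167


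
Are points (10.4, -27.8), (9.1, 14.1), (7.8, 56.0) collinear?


Cross product: (9.1-10.4)*(56-(-27.8)) - (14.1-(-27.8))*(7.8-10.4)
= 0

Yes, collinear


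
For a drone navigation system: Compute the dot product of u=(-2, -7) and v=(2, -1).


u . v = u_x*v_x + u_y*v_y = (-2)*2 + (-7)*(-1)
= (-4) + 7 = 3

3


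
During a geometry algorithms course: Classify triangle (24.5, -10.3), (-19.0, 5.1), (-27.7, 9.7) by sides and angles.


Side lengths squared: AB^2=2129.41, BC^2=96.85, CA^2=3124.84
Sorted: [96.85, 2129.41, 3124.84]
By sides: Scalene, By angles: Obtuse

Scalene, Obtuse


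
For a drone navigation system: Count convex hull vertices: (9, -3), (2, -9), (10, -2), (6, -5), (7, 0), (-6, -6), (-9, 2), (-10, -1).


Convex hull vertices (CCW): (-10, -1), (-6, -6), (2, -9), (9, -3), (10, -2), (7, 0), (-9, 2)
Count = 7

7


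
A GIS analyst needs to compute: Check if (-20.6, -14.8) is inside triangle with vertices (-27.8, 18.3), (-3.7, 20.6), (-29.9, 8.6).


Cross products: AB x AP = -814.27, BC x BP = 724.68, CA x CP = -139.35
All same sign? no

No, outside


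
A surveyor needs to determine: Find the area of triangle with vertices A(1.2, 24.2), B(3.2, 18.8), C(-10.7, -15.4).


Area = |x_A(y_B-y_C) + x_B(y_C-y_A) + x_C(y_A-y_B)|/2
= |41.04 + (-126.72) + (-57.78)|/2
= 143.46/2 = 71.73

71.73


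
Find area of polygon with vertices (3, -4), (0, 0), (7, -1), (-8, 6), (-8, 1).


Shoelace sum: (3*0 - 0*(-4)) + (0*(-1) - 7*0) + (7*6 - (-8)*(-1)) + ((-8)*1 - (-8)*6) + ((-8)*(-4) - 3*1)
= 103
Area = |103|/2 = 51.5

51.5


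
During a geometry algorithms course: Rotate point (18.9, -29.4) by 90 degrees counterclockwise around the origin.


90° CCW: (x,y) -> (-y, x)
(18.9,-29.4) -> (29.4, 18.9)

(29.4, 18.9)


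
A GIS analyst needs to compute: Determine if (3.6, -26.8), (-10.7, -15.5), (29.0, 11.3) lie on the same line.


Cross product: ((-10.7)-3.6)*(11.3-(-26.8)) - ((-15.5)-(-26.8))*(29-3.6)
= -831.85

No, not collinear


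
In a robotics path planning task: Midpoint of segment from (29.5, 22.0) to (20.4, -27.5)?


M = ((29.5+20.4)/2, (22+(-27.5))/2)
= (24.95, -2.75)

(24.95, -2.75)


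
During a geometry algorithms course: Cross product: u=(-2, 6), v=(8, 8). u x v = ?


u x v = u_x*v_y - u_y*v_x = (-2)*8 - 6*8
= (-16) - 48 = -64

-64


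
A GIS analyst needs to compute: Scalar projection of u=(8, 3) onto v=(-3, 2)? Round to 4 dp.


u.v = -18, |v| = sqrt(13) = 3.6056
Scalar projection = u.v / |v| = -18 / sqrt(13) = -4.9923

-4.9923


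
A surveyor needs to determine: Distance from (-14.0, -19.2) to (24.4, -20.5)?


dx=38.4, dy=-1.3
d^2 = 38.4^2 + (-1.3)^2 = 1476.25
d = sqrt(1476.25) = 38.422

38.422


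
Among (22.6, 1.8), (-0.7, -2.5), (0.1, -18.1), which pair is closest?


d(P0,P1) = 23.6935, d(P0,P2) = 30.0376, d(P1,P2) = 15.6205
Closest: P1 and P2

Closest pair: (-0.7, -2.5) and (0.1, -18.1), distance = 15.6205


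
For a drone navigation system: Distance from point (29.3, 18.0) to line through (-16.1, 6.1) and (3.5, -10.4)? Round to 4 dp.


|cross product| = 982.34
|line direction| = sqrt(656.41) = 25.6205
Distance = 982.34/sqrt(656.41) = 38.342

38.342


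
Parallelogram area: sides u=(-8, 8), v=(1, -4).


|u x v| = |(-8)*(-4) - 8*1|
= |32 - 8| = 24

24


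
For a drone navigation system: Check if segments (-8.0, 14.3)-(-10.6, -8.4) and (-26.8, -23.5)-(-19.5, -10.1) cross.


Cross products: d1=24.02, d2=-106.85, d3=-328.48, d4=-197.61
d1*d2 < 0 and d3*d4 < 0? no

No, they don't intersect


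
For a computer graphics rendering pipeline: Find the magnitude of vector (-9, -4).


|u| = sqrt((-9)^2 + (-4)^2) = sqrt(97) = 9.8489

9.8489


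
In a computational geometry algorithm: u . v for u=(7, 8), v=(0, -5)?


u . v = u_x*v_x + u_y*v_y = 7*0 + 8*(-5)
= 0 + (-40) = -40

-40


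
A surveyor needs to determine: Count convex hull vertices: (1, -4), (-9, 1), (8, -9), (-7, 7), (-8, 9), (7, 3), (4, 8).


Convex hull vertices (CCW): (-9, 1), (8, -9), (7, 3), (4, 8), (-8, 9)
Count = 5

5


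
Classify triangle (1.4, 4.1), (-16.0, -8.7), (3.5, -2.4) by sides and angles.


Side lengths squared: AB^2=466.6, BC^2=419.94, CA^2=46.66
Sorted: [46.66, 419.94, 466.6]
By sides: Scalene, By angles: Right

Scalene, Right


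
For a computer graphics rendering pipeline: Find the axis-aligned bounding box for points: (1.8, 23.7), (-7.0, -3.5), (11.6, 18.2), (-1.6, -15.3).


x range: [-7, 11.6]
y range: [-15.3, 23.7]
Bounding box: (-7,-15.3) to (11.6,23.7)

(-7,-15.3) to (11.6,23.7)


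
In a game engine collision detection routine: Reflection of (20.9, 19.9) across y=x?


Reflection over y=x: (x,y) -> (y,x)
(20.9, 19.9) -> (19.9, 20.9)

(19.9, 20.9)


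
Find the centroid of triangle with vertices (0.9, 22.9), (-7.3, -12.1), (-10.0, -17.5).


Centroid = ((x_A+x_B+x_C)/3, (y_A+y_B+y_C)/3)
= ((0.9+(-7.3)+(-10))/3, (22.9+(-12.1)+(-17.5))/3)
= (-5.4667, -2.2333)

(-5.4667, -2.2333)


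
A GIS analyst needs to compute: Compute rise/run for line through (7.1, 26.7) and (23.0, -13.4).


slope = (y2-y1)/(x2-x1) = ((-13.4)-26.7)/(23-7.1) = (-40.1)/15.9 = -2.522

-2.522


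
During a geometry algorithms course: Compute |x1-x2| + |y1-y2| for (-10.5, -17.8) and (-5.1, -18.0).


|(-10.5)-(-5.1)| + |(-17.8)-(-18)| = 5.4 + 0.2 = 5.6

5.6


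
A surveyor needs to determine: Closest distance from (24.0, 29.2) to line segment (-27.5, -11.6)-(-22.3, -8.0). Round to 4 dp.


Project P onto AB: t = 1 (clamped to [0,1])
Closest point on segment: (-22.3, -8)
Distance: 59.393

59.393


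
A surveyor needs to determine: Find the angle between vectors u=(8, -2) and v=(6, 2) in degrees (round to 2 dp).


u.v = 44, |u| = sqrt(68) = 8.2462, |v| = sqrt(40) = 6.3246
cos(theta) = u.v/(|u||v|) = 44/sqrt(2720) = 0.843661
theta = acos(0.843661) = 32.47 degrees

32.47 degrees


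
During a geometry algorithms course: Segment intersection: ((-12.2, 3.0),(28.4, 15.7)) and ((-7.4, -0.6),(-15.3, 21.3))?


Cross products: d1=76.68, d2=-912.79, d3=-207.12, d4=782.35
d1*d2 < 0 and d3*d4 < 0? yes

Yes, they intersect


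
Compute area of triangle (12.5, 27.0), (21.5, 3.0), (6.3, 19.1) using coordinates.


Area = |x_A(y_B-y_C) + x_B(y_C-y_A) + x_C(y_A-y_B)|/2
= |(-201.25) + (-169.85) + 151.2|/2
= 219.9/2 = 109.95

109.95


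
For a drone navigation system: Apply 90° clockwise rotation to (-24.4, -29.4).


90° CW: (x,y) -> (y, -x)
(-24.4,-29.4) -> (-29.4, 24.4)

(-29.4, 24.4)


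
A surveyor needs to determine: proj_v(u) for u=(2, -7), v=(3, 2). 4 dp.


u.v = -8, |v| = sqrt(13) = 3.6056
Scalar projection = u.v / |v| = -8 / sqrt(13) = -2.2188

-2.2188


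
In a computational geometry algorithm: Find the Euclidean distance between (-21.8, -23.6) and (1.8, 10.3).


dx=23.6, dy=33.9
d^2 = 23.6^2 + 33.9^2 = 1706.17
d = sqrt(1706.17) = 41.3058

41.3058


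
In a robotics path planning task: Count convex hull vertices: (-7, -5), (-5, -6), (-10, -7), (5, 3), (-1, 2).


Convex hull vertices (CCW): (-10, -7), (-5, -6), (5, 3), (-1, 2)
Count = 4

4


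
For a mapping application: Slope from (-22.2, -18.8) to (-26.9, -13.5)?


slope = (y2-y1)/(x2-x1) = ((-13.5)-(-18.8))/((-26.9)-(-22.2)) = 5.3/(-4.7) = -1.1277

-1.1277


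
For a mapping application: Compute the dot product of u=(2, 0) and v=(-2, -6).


u . v = u_x*v_x + u_y*v_y = 2*(-2) + 0*(-6)
= (-4) + 0 = -4

-4


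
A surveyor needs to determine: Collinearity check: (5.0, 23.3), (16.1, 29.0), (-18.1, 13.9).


Cross product: (16.1-5)*(13.9-23.3) - (29-23.3)*((-18.1)-5)
= 27.33

No, not collinear


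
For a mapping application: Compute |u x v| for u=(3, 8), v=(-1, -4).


|u x v| = |3*(-4) - 8*(-1)|
= |(-12) - (-8)| = 4

4


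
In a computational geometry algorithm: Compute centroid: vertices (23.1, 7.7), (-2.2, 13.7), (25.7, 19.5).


Centroid = ((x_A+x_B+x_C)/3, (y_A+y_B+y_C)/3)
= ((23.1+(-2.2)+25.7)/3, (7.7+13.7+19.5)/3)
= (15.5333, 13.6333)

(15.5333, 13.6333)


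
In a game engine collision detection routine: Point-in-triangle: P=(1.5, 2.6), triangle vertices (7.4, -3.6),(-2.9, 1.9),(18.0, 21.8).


Cross products: AB x AP = -31.41, BC x BP = -72.93, CA x CP = -215.58
All same sign? yes

Yes, inside


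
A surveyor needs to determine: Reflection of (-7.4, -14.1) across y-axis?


Reflection over y-axis: (x,y) -> (-x,y)
(-7.4, -14.1) -> (7.4, -14.1)

(7.4, -14.1)


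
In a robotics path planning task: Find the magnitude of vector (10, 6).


|u| = sqrt(10^2 + 6^2) = sqrt(136) = 11.6619

11.6619


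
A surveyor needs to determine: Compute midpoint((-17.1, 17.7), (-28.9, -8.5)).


M = (((-17.1)+(-28.9))/2, (17.7+(-8.5))/2)
= (-23, 4.6)

(-23, 4.6)


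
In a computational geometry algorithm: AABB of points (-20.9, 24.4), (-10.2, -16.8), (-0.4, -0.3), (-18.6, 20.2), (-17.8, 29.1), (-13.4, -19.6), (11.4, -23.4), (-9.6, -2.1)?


x range: [-20.9, 11.4]
y range: [-23.4, 29.1]
Bounding box: (-20.9,-23.4) to (11.4,29.1)

(-20.9,-23.4) to (11.4,29.1)


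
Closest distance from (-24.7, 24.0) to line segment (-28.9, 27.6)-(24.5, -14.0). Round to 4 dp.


Project P onto AB: t = 0.0816 (clamped to [0,1])
Closest point on segment: (-24.5409, 24.2042)
Distance: 0.2588

0.2588


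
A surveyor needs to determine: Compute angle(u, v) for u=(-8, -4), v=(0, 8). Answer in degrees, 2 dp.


u.v = -32, |u| = sqrt(80) = 8.9443, |v| = sqrt(64) = 8
cos(theta) = u.v/(|u||v|) = -32/sqrt(5120) = -0.447214
theta = acos(-0.447214) = 116.57 degrees

116.57 degrees


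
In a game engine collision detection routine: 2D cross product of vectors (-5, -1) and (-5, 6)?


u x v = u_x*v_y - u_y*v_x = (-5)*6 - (-1)*(-5)
= (-30) - 5 = -35

-35


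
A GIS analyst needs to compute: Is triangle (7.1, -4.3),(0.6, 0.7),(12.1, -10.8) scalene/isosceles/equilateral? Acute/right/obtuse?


Side lengths squared: AB^2=67.25, BC^2=264.5, CA^2=67.25
Sorted: [67.25, 67.25, 264.5]
By sides: Isosceles, By angles: Obtuse

Isosceles, Obtuse


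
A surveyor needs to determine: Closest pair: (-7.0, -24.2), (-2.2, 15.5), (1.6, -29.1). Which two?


d(P0,P1) = 39.9891, d(P0,P2) = 9.898, d(P1,P2) = 44.7616
Closest: P0 and P2

Closest pair: (-7.0, -24.2) and (1.6, -29.1), distance = 9.898


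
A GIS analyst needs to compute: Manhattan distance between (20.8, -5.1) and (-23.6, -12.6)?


|20.8-(-23.6)| + |(-5.1)-(-12.6)| = 44.4 + 7.5 = 51.9

51.9


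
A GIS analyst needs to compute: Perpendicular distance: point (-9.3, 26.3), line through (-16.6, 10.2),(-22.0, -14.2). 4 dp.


|cross product| = 91.18
|line direction| = sqrt(624.52) = 24.9904
Distance = 91.18/sqrt(624.52) = 3.6486

3.6486


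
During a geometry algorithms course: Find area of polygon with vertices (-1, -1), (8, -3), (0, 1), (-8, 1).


Shoelace sum: ((-1)*(-3) - 8*(-1)) + (8*1 - 0*(-3)) + (0*1 - (-8)*1) + ((-8)*(-1) - (-1)*1)
= 36
Area = |36|/2 = 18

18


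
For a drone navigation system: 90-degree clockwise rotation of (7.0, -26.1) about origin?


90° CW: (x,y) -> (y, -x)
(7,-26.1) -> (-26.1, -7)

(-26.1, -7)


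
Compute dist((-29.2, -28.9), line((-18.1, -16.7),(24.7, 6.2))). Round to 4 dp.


|cross product| = 267.97
|line direction| = sqrt(2356.25) = 48.5412
Distance = 267.97/sqrt(2356.25) = 5.5205

5.5205


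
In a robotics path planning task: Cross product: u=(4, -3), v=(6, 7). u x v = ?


u x v = u_x*v_y - u_y*v_x = 4*7 - (-3)*6
= 28 - (-18) = 46

46


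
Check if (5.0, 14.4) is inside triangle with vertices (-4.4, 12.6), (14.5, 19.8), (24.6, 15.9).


Cross products: AB x AP = -33.66, BC x BP = -91.59, CA x CP = -21.18
All same sign? yes

Yes, inside


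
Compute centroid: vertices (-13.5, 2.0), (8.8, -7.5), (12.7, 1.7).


Centroid = ((x_A+x_B+x_C)/3, (y_A+y_B+y_C)/3)
= (((-13.5)+8.8+12.7)/3, (2+(-7.5)+1.7)/3)
= (2.6667, -1.2667)

(2.6667, -1.2667)


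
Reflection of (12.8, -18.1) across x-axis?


Reflection over x-axis: (x,y) -> (x,-y)
(12.8, -18.1) -> (12.8, 18.1)

(12.8, 18.1)


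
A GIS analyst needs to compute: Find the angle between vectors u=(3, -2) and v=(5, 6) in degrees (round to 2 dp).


u.v = 3, |u| = sqrt(13) = 3.6056, |v| = sqrt(61) = 7.8102
cos(theta) = u.v/(|u||v|) = 3/sqrt(793) = 0.106533
theta = acos(0.106533) = 83.88 degrees

83.88 degrees


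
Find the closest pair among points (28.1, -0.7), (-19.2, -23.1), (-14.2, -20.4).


d(P0,P1) = 52.3359, d(P0,P2) = 46.6624, d(P1,P2) = 5.6824
Closest: P1 and P2

Closest pair: (-19.2, -23.1) and (-14.2, -20.4), distance = 5.6824


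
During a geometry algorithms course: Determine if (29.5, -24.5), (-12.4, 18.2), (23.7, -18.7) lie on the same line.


Cross product: ((-12.4)-29.5)*((-18.7)-(-24.5)) - (18.2-(-24.5))*(23.7-29.5)
= 4.64

No, not collinear


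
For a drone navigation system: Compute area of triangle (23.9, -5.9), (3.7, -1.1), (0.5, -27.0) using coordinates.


Area = |x_A(y_B-y_C) + x_B(y_C-y_A) + x_C(y_A-y_B)|/2
= |619.01 + (-78.07) + (-2.4)|/2
= 538.54/2 = 269.27

269.27


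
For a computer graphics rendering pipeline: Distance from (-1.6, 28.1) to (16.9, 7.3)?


dx=18.5, dy=-20.8
d^2 = 18.5^2 + (-20.8)^2 = 774.89
d = sqrt(774.89) = 27.8368

27.8368


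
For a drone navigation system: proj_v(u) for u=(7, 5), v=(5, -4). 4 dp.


u.v = 15, |v| = sqrt(41) = 6.4031
Scalar projection = u.v / |v| = 15 / sqrt(41) = 2.3426

2.3426


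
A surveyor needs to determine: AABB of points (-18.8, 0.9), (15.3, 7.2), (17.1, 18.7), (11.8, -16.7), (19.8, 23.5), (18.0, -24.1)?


x range: [-18.8, 19.8]
y range: [-24.1, 23.5]
Bounding box: (-18.8,-24.1) to (19.8,23.5)

(-18.8,-24.1) to (19.8,23.5)


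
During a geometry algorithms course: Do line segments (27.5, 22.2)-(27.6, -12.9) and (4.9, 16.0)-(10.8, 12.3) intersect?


Cross products: d1=120.2, d2=-86.52, d3=-793.88, d4=-587.16
d1*d2 < 0 and d3*d4 < 0? no

No, they don't intersect


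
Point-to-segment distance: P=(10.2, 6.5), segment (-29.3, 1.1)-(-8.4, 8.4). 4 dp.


Project P onto AB: t = 1 (clamped to [0,1])
Closest point on segment: (-8.4, 8.4)
Distance: 18.6968

18.6968


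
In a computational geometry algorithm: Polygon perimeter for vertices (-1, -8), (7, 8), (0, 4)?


Sides: (-1, -8)->(7, 8): sqrt(320) = 17.888544, (7, 8)->(0, 4): sqrt(65) = 8.062258, (0, 4)->(-1, -8): sqrt(145) = 12.041595
Sum = 37.992397
Perimeter = 37.9924

37.9924


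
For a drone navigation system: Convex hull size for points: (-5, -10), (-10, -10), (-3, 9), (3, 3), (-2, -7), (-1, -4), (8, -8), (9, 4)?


Convex hull vertices (CCW): (-10, -10), (-5, -10), (8, -8), (9, 4), (-3, 9)
Count = 5

5


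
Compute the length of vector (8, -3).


|u| = sqrt(8^2 + (-3)^2) = sqrt(73) = 8.544

8.544


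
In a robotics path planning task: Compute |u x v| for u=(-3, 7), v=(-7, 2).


|u x v| = |(-3)*2 - 7*(-7)|
= |(-6) - (-49)| = 43

43


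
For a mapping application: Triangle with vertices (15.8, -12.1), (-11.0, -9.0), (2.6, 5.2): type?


Side lengths squared: AB^2=727.85, BC^2=386.6, CA^2=473.53
Sorted: [386.6, 473.53, 727.85]
By sides: Scalene, By angles: Acute

Scalene, Acute


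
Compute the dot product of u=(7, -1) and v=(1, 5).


u . v = u_x*v_x + u_y*v_y = 7*1 + (-1)*5
= 7 + (-5) = 2

2


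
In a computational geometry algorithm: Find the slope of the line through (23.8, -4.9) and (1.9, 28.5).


slope = (y2-y1)/(x2-x1) = (28.5-(-4.9))/(1.9-23.8) = 33.4/(-21.9) = -1.5251

-1.5251


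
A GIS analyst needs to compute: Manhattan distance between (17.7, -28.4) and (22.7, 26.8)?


|17.7-22.7| + |(-28.4)-26.8| = 5 + 55.2 = 60.2

60.2


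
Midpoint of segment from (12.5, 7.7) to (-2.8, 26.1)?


M = ((12.5+(-2.8))/2, (7.7+26.1)/2)
= (4.85, 16.9)

(4.85, 16.9)


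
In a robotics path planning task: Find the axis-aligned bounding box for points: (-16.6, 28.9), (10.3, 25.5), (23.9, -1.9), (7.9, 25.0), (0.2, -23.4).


x range: [-16.6, 23.9]
y range: [-23.4, 28.9]
Bounding box: (-16.6,-23.4) to (23.9,28.9)

(-16.6,-23.4) to (23.9,28.9)


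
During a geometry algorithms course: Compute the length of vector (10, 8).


|u| = sqrt(10^2 + 8^2) = sqrt(164) = 12.8062

12.8062


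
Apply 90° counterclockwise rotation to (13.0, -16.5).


90° CCW: (x,y) -> (-y, x)
(13,-16.5) -> (16.5, 13)

(16.5, 13)


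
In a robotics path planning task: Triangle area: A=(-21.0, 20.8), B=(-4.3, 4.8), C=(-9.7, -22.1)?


Area = |x_A(y_B-y_C) + x_B(y_C-y_A) + x_C(y_A-y_B)|/2
= |(-564.9) + 184.47 + (-155.2)|/2
= 535.63/2 = 267.815

267.815


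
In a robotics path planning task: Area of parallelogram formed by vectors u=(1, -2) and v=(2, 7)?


|u x v| = |1*7 - (-2)*2|
= |7 - (-4)| = 11

11


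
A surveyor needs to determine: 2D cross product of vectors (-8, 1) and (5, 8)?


u x v = u_x*v_y - u_y*v_x = (-8)*8 - 1*5
= (-64) - 5 = -69

-69


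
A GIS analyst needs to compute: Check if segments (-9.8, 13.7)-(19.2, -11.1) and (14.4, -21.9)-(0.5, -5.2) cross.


Cross products: d1=-90.7, d2=-230.28, d3=-432.24, d4=-292.66
d1*d2 < 0 and d3*d4 < 0? no

No, they don't intersect


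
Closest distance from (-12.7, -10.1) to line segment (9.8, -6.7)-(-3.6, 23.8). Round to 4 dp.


Project P onto AB: t = 0.1782 (clamped to [0,1])
Closest point on segment: (7.4117, -1.264)
Distance: 21.9672

21.9672


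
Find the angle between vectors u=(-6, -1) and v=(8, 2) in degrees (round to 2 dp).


u.v = -50, |u| = sqrt(37) = 6.0828, |v| = sqrt(68) = 8.2462
cos(theta) = u.v/(|u||v|) = -50/sqrt(2516) = -0.996815
theta = acos(-0.996815) = 175.43 degrees

175.43 degrees


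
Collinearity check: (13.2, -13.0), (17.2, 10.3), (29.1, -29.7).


Cross product: (17.2-13.2)*((-29.7)-(-13)) - (10.3-(-13))*(29.1-13.2)
= -437.27

No, not collinear


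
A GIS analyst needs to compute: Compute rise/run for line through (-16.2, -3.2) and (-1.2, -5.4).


slope = (y2-y1)/(x2-x1) = ((-5.4)-(-3.2))/((-1.2)-(-16.2)) = (-2.2)/15 = -0.1467

-0.1467


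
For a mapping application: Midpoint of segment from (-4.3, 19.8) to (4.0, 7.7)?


M = (((-4.3)+4)/2, (19.8+7.7)/2)
= (-0.15, 13.75)

(-0.15, 13.75)


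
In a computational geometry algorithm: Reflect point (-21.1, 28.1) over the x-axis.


Reflection over x-axis: (x,y) -> (x,-y)
(-21.1, 28.1) -> (-21.1, -28.1)

(-21.1, -28.1)


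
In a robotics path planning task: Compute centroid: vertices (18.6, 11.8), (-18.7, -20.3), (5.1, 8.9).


Centroid = ((x_A+x_B+x_C)/3, (y_A+y_B+y_C)/3)
= ((18.6+(-18.7)+5.1)/3, (11.8+(-20.3)+8.9)/3)
= (1.6667, 0.1333)

(1.6667, 0.1333)


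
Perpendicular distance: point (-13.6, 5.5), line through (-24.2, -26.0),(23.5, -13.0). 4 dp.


|cross product| = 1364.75
|line direction| = sqrt(2444.29) = 49.4398
Distance = 1364.75/sqrt(2444.29) = 27.6043

27.6043


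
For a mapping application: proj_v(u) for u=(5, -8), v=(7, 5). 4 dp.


u.v = -5, |v| = sqrt(74) = 8.6023
Scalar projection = u.v / |v| = -5 / sqrt(74) = -0.5812

-0.5812


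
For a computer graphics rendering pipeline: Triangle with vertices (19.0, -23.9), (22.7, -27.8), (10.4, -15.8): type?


Side lengths squared: AB^2=28.9, BC^2=295.29, CA^2=139.57
Sorted: [28.9, 139.57, 295.29]
By sides: Scalene, By angles: Obtuse

Scalene, Obtuse


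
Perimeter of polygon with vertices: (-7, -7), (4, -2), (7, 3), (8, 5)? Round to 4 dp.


Sides: (-7, -7)->(4, -2): sqrt(146) = 12.083046, (4, -2)->(7, 3): sqrt(34) = 5.830952, (7, 3)->(8, 5): sqrt(5) = 2.236068, (8, 5)->(-7, -7): sqrt(369) = 19.209373
Sum = 39.359439
Perimeter = 39.3594

39.3594


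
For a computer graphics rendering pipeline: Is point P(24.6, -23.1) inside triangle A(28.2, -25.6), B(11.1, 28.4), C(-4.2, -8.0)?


Cross products: AB x AP = 151.65, BC x BP = 1279.35, CA x CP = 17.64
All same sign? yes

Yes, inside


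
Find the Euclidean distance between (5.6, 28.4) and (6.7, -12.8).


dx=1.1, dy=-41.2
d^2 = 1.1^2 + (-41.2)^2 = 1698.65
d = sqrt(1698.65) = 41.2147

41.2147


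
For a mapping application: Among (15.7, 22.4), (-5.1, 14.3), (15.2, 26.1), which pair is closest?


d(P0,P1) = 22.3215, d(P0,P2) = 3.7336, d(P1,P2) = 23.4804
Closest: P0 and P2

Closest pair: (15.7, 22.4) and (15.2, 26.1), distance = 3.7336


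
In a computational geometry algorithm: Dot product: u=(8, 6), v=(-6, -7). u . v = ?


u . v = u_x*v_x + u_y*v_y = 8*(-6) + 6*(-7)
= (-48) + (-42) = -90

-90


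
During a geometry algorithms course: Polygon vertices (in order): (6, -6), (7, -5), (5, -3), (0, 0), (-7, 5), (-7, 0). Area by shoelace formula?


Shoelace sum: (6*(-5) - 7*(-6)) + (7*(-3) - 5*(-5)) + (5*0 - 0*(-3)) + (0*5 - (-7)*0) + ((-7)*0 - (-7)*5) + ((-7)*(-6) - 6*0)
= 93
Area = |93|/2 = 46.5

46.5


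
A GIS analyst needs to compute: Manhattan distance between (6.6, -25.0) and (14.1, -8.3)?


|6.6-14.1| + |(-25)-(-8.3)| = 7.5 + 16.7 = 24.2

24.2


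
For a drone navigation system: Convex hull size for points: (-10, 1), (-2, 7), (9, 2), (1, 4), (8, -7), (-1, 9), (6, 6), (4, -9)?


Convex hull vertices (CCW): (-10, 1), (4, -9), (8, -7), (9, 2), (6, 6), (-1, 9)
Count = 6

6


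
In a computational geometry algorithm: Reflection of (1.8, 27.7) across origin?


Reflection over origin: (x,y) -> (-x,-y)
(1.8, 27.7) -> (-1.8, -27.7)

(-1.8, -27.7)


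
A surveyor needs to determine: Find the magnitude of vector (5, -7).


|u| = sqrt(5^2 + (-7)^2) = sqrt(74) = 8.6023

8.6023


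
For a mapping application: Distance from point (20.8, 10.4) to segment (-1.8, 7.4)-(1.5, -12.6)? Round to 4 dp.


Project P onto AB: t = 0.0355 (clamped to [0,1])
Closest point on segment: (-1.6829, 6.6903)
Distance: 22.7869

22.7869


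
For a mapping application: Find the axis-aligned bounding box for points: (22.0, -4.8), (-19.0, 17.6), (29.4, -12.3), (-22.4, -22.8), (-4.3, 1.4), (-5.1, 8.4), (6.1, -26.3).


x range: [-22.4, 29.4]
y range: [-26.3, 17.6]
Bounding box: (-22.4,-26.3) to (29.4,17.6)

(-22.4,-26.3) to (29.4,17.6)


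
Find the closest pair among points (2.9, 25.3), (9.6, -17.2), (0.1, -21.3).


d(P0,P1) = 43.0249, d(P0,P2) = 46.684, d(P1,P2) = 10.347
Closest: P1 and P2

Closest pair: (9.6, -17.2) and (0.1, -21.3), distance = 10.347


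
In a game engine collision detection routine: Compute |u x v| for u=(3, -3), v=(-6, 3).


|u x v| = |3*3 - (-3)*(-6)|
= |9 - 18| = 9

9


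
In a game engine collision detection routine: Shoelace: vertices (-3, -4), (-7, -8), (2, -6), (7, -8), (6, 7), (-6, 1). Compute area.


Shoelace sum: ((-3)*(-8) - (-7)*(-4)) + ((-7)*(-6) - 2*(-8)) + (2*(-8) - 7*(-6)) + (7*7 - 6*(-8)) + (6*1 - (-6)*7) + ((-6)*(-4) - (-3)*1)
= 252
Area = |252|/2 = 126

126


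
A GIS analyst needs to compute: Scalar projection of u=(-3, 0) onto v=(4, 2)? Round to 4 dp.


u.v = -12, |v| = sqrt(20) = 4.4721
Scalar projection = u.v / |v| = -12 / sqrt(20) = -2.6833

-2.6833


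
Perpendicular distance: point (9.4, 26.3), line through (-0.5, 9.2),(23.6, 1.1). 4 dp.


|cross product| = 492.3
|line direction| = sqrt(646.42) = 25.4248
Distance = 492.3/sqrt(646.42) = 19.363

19.363


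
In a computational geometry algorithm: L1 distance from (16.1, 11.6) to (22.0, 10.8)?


|16.1-22| + |11.6-10.8| = 5.9 + 0.8 = 6.7

6.7


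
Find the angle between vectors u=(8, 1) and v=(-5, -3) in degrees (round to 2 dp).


u.v = -43, |u| = sqrt(65) = 8.0623, |v| = sqrt(34) = 5.831
cos(theta) = u.v/(|u||v|) = -43/sqrt(2210) = -0.914687
theta = acos(-0.914687) = 156.16 degrees

156.16 degrees


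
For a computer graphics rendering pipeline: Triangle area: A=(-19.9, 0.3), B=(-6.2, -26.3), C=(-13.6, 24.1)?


Area = |x_A(y_B-y_C) + x_B(y_C-y_A) + x_C(y_A-y_B)|/2
= |1002.96 + (-147.56) + (-361.76)|/2
= 493.64/2 = 246.82

246.82


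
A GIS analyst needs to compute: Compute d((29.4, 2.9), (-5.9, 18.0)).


dx=-35.3, dy=15.1
d^2 = (-35.3)^2 + 15.1^2 = 1474.1
d = sqrt(1474.1) = 38.394

38.394


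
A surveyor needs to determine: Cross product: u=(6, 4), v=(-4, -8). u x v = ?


u x v = u_x*v_y - u_y*v_x = 6*(-8) - 4*(-4)
= (-48) - (-16) = -32

-32


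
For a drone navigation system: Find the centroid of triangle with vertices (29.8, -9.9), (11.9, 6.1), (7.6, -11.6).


Centroid = ((x_A+x_B+x_C)/3, (y_A+y_B+y_C)/3)
= ((29.8+11.9+7.6)/3, ((-9.9)+6.1+(-11.6))/3)
= (16.4333, -5.1333)

(16.4333, -5.1333)


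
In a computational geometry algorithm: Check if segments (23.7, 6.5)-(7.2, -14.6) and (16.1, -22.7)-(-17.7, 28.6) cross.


Cross products: d1=-1376.84, d2=182.79, d3=321.44, d4=-1238.19
d1*d2 < 0 and d3*d4 < 0? yes

Yes, they intersect


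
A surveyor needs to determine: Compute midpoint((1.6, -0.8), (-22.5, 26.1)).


M = ((1.6+(-22.5))/2, ((-0.8)+26.1)/2)
= (-10.45, 12.65)

(-10.45, 12.65)


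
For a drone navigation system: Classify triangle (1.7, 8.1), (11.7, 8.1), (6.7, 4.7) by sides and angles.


Side lengths squared: AB^2=100, BC^2=36.56, CA^2=36.56
Sorted: [36.56, 36.56, 100]
By sides: Isosceles, By angles: Obtuse

Isosceles, Obtuse


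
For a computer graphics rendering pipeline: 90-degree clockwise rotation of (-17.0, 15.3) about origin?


90° CW: (x,y) -> (y, -x)
(-17,15.3) -> (15.3, 17)

(15.3, 17)


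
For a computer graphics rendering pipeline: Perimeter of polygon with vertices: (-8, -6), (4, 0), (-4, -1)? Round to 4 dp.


Sides: (-8, -6)->(4, 0): sqrt(180) = 13.416408, (4, 0)->(-4, -1): sqrt(65) = 8.062258, (-4, -1)->(-8, -6): sqrt(41) = 6.403124
Sum = 27.88179
Perimeter = 27.8818

27.8818


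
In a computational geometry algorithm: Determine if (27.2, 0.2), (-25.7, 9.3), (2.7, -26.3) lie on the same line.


Cross product: ((-25.7)-27.2)*((-26.3)-0.2) - (9.3-0.2)*(2.7-27.2)
= 1624.8

No, not collinear


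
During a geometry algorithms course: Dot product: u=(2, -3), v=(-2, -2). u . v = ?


u . v = u_x*v_x + u_y*v_y = 2*(-2) + (-3)*(-2)
= (-4) + 6 = 2

2


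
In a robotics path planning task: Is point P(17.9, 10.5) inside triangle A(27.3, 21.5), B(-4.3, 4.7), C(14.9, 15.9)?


Cross products: AB x AP = 189.68, BC x BP = -137.28, CA x CP = -83.76
All same sign? no

No, outside


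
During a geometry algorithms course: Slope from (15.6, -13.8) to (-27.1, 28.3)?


slope = (y2-y1)/(x2-x1) = (28.3-(-13.8))/((-27.1)-15.6) = 42.1/(-42.7) = -0.9859

-0.9859


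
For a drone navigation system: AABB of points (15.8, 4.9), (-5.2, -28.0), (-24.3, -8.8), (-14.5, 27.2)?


x range: [-24.3, 15.8]
y range: [-28, 27.2]
Bounding box: (-24.3,-28) to (15.8,27.2)

(-24.3,-28) to (15.8,27.2)


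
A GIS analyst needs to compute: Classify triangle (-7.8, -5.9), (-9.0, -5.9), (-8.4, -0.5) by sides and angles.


Side lengths squared: AB^2=1.44, BC^2=29.52, CA^2=29.52
Sorted: [1.44, 29.52, 29.52]
By sides: Isosceles, By angles: Acute

Isosceles, Acute


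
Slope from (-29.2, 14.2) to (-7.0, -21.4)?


slope = (y2-y1)/(x2-x1) = ((-21.4)-14.2)/((-7)-(-29.2)) = (-35.6)/22.2 = -1.6036

-1.6036


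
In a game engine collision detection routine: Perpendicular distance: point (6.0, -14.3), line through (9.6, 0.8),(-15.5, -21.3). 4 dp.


|cross product| = 299.45
|line direction| = sqrt(1118.42) = 33.4428
Distance = 299.45/sqrt(1118.42) = 8.9541

8.9541


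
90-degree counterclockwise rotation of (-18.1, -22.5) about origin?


90° CCW: (x,y) -> (-y, x)
(-18.1,-22.5) -> (22.5, -18.1)

(22.5, -18.1)


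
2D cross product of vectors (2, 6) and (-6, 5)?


u x v = u_x*v_y - u_y*v_x = 2*5 - 6*(-6)
= 10 - (-36) = 46

46


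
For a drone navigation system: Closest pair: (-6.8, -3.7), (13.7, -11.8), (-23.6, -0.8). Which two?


d(P0,P1) = 22.0422, d(P0,P2) = 17.0485, d(P1,P2) = 38.8882
Closest: P0 and P2

Closest pair: (-6.8, -3.7) and (-23.6, -0.8), distance = 17.0485


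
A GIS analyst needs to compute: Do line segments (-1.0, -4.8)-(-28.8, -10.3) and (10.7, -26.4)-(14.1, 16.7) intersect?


Cross products: d1=577.71, d2=1757.19, d3=664.83, d4=-514.65
d1*d2 < 0 and d3*d4 < 0? no

No, they don't intersect


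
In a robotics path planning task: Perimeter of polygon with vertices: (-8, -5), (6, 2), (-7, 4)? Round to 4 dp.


Sides: (-8, -5)->(6, 2): sqrt(245) = 15.652476, (6, 2)->(-7, 4): sqrt(173) = 13.152946, (-7, 4)->(-8, -5): sqrt(82) = 9.055385
Sum = 37.860807
Perimeter = 37.8608

37.8608


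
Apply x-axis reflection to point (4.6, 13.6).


Reflection over x-axis: (x,y) -> (x,-y)
(4.6, 13.6) -> (4.6, -13.6)

(4.6, -13.6)


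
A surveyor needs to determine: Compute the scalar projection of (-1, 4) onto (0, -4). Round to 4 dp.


u.v = -16, |v| = sqrt(16) = 4
Scalar projection = u.v / |v| = -16 / sqrt(16) = -4

-4


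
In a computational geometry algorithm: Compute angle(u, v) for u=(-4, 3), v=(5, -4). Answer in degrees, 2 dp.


u.v = -32, |u| = sqrt(25) = 5, |v| = sqrt(41) = 6.4031
cos(theta) = u.v/(|u||v|) = -32/sqrt(1025) = -0.999512
theta = acos(-0.999512) = 178.21 degrees

178.21 degrees


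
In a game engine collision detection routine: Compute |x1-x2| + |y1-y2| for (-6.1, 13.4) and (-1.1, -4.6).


|(-6.1)-(-1.1)| + |13.4-(-4.6)| = 5 + 18 = 23

23


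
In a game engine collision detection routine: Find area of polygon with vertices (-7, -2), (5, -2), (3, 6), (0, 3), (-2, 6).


Shoelace sum: ((-7)*(-2) - 5*(-2)) + (5*6 - 3*(-2)) + (3*3 - 0*6) + (0*6 - (-2)*3) + ((-2)*(-2) - (-7)*6)
= 121
Area = |121|/2 = 60.5

60.5


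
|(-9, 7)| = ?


|u| = sqrt((-9)^2 + 7^2) = sqrt(130) = 11.4018

11.4018


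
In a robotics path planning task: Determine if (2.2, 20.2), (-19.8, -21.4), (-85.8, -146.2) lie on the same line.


Cross product: ((-19.8)-2.2)*((-146.2)-20.2) - ((-21.4)-20.2)*((-85.8)-2.2)
= 0

Yes, collinear


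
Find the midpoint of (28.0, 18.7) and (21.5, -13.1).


M = ((28+21.5)/2, (18.7+(-13.1))/2)
= (24.75, 2.8)

(24.75, 2.8)


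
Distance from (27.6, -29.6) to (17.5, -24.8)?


dx=-10.1, dy=4.8
d^2 = (-10.1)^2 + 4.8^2 = 125.05
d = sqrt(125.05) = 11.1826

11.1826


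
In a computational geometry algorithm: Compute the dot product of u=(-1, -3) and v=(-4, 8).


u . v = u_x*v_x + u_y*v_y = (-1)*(-4) + (-3)*8
= 4 + (-24) = -20

-20


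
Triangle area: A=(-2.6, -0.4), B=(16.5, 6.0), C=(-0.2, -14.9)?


Area = |x_A(y_B-y_C) + x_B(y_C-y_A) + x_C(y_A-y_B)|/2
= |(-54.34) + (-239.25) + 1.28|/2
= 292.31/2 = 146.155

146.155


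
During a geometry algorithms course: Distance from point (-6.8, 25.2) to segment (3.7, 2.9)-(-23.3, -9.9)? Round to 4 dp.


Project P onto AB: t = 0 (clamped to [0,1])
Closest point on segment: (3.7, 2.9)
Distance: 24.6483

24.6483
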